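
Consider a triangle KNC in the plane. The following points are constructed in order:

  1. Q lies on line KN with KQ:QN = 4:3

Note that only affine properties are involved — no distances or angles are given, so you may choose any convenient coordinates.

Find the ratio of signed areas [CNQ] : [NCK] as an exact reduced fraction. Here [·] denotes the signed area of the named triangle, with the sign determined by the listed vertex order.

[CNQ]:[NCK] = -3/7

Assign K = (0, 0), N = (1, 0), C = (0, 1) — the answer is frame-independent, so this choice is without loss of generality.
1. Q lies on line KN with KQ:QN = 4:3 ⇒ Q = (4/7, 0)
2·[CNQ] = -3/7, 2·[NCK] = 1
[CNQ]:[NCK] = -3/7:1 = -3/7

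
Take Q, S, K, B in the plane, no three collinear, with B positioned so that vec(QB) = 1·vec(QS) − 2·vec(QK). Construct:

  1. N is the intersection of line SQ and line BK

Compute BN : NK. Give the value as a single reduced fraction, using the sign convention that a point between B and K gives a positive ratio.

Set Q = (0, 0), S = (1, 0), K = (0, 1), B = (1, -2); any affine frame gives the same invariant.
1. N is the intersection of line SQ and line BK ⇒ N = (1/3, 0)
N = B + t·(K−B) with t = 2/3, so BN:NK = t:(1−t) = 2/3:1/3

BN:NK = 2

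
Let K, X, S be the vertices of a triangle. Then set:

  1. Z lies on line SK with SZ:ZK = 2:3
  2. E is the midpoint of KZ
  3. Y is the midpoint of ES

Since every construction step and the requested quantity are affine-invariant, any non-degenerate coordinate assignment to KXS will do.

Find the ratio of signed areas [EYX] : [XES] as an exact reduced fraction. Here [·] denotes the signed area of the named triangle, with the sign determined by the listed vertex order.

Set K = (0, 0), X = (1, 0), S = (0, 1); any affine frame gives the same invariant.
1. Z lies on line SK with SZ:ZK = 2:3 ⇒ Z = (0, 3/5)
2. E is the midpoint of KZ ⇒ E = (0, 3/10)
3. Y is the midpoint of ES ⇒ Y = (0, 13/20)
2·[EYX] = -7/20, 2·[XES] = -7/10
[EYX]:[XES] = -7/20:-7/10 = 1/2

[EYX]:[XES] = 1/2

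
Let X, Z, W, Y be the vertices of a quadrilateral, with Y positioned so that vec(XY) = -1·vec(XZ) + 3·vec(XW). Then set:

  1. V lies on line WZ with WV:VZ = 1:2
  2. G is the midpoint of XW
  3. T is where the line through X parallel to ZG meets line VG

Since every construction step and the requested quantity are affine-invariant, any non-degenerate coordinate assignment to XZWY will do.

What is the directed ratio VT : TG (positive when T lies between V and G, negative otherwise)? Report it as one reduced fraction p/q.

VT:TG = -5/3

Choose coordinates X = (0, 0), Z = (1, 0), W = (0, 1), Y = (-1, 3).
1. V lies on line WZ with WV:VZ = 1:2 ⇒ V = (1/3, 2/3)
2. G is the midpoint of XW ⇒ G = (0, 1/2)
3. T is where the line through X parallel to ZG meets line VG ⇒ T = (-1/2, 1/4)
T = V + t·(G−V) with t = 5/2, so VT:TG = t:(1−t) = 5/2:-3/2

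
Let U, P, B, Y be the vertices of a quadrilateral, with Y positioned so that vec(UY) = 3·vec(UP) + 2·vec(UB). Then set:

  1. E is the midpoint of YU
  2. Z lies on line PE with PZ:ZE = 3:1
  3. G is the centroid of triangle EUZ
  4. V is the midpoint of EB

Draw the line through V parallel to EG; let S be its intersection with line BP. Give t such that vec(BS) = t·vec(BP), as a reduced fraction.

Assign U = (0, 0), P = (1, 0), B = (0, 1), Y = (3, 2) — the answer is frame-independent, so this choice is without loss of generality.
1. E is the midpoint of YU ⇒ E = (3/2, 1)
2. Z lies on line PE with PZ:ZE = 3:1 ⇒ Z = (11/8, 3/4)
3. G is the centroid of triangle EUZ ⇒ G = (23/24, 7/12)
4. V is the midpoint of EB ⇒ V = (3/4, 1)
through V parallel to EG: direction (-13/24, -5/12); meets BP at S = (15/46, 31/46)
S = B + t·(P−B) with t = 15/46

t = 15/46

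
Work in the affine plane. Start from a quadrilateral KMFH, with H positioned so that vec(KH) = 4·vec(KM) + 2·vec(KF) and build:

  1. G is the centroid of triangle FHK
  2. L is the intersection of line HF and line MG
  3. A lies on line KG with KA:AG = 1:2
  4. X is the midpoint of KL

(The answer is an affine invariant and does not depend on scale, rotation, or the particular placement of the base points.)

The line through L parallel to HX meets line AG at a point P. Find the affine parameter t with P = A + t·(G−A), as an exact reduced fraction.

Set K = (0, 0), M = (1, 0), F = (0, 1), H = (4, 2); any affine frame gives the same invariant.
1. G is the centroid of triangle FHK ⇒ G = (4/3, 1)
2. L is the intersection of line HF and line MG ⇒ L = (16/11, 15/11)
3. A lies on line KG with KA:AG = 1:2 ⇒ A = (4/9, 1/3)
4. X is the midpoint of KL ⇒ X = (8/11, 15/22)
through L parallel to HX: direction (-36/11, -29/22); meets AG at P = (56/25, 42/25)
P = A + t·(G−A) with t = 101/50

t = 101/50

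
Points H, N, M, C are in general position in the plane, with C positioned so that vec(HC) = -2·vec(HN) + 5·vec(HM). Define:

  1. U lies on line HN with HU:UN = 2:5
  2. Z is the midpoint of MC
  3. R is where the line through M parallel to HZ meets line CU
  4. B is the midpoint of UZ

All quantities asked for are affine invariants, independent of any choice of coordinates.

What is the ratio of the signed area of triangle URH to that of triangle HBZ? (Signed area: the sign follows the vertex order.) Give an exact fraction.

Set H = (0, 0), N = (1, 0), M = (0, 1), C = (-2, 5); any affine frame gives the same invariant.
1. U lies on line HN with HU:UN = 2:5 ⇒ U = (2/7, 0)
2. Z is the midpoint of MC ⇒ Z = (-1, 3)
3. R is where the line through M parallel to HZ meets line CU ⇒ R = (6/13, -5/13)
4. B is the midpoint of UZ ⇒ B = (-5/14, 3/2)
2·[URH] = -10/91, 2·[HBZ] = 3/7
[URH]:[HBZ] = -10/91:3/7 = -10/39

[URH]:[HBZ] = -10/39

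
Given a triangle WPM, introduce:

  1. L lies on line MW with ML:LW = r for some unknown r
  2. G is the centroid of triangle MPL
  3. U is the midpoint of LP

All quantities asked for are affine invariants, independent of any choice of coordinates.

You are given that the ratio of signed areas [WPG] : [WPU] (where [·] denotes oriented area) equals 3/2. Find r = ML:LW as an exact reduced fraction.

Assign W = (0, 0), P = (1, 0), M = (0, 1) — the answer is frame-independent, so this choice is without loss of generality.
1. With ML:LW = r, write λ = r/(r+1) so L = M + λ·(W−M); L is affine-linear in λ
2. G is the centroid of triangle MPL ⇒ G is an affine combination of earlier points and hence also affine-linear in λ
3. U is the midpoint of LP ⇒ U is an affine combination of earlier points and hence also affine-linear in λ
Every point depending on L is an affine combination of L and λ-independent points, so each such coordinate is linear in λ; the λ² term in each signed area is a multiple of (W−M)×(W−M) = 0, so 2·[WPG] and 2·[WPU] are each linear in λ. Evaluating at λ=0 and λ=1:
  2·[WPG] = -1/3·λ + 2/3,   2·[WPU] = -1/2·λ + 1/2
So [WPG]:[WPU] = (-1/3·λ + 2/3) / (-1/2·λ + 1/2). Setting this equal to 3/2:
  -1/3·λ + 2/3 = 3/2·(-1/2·λ + 1/2)  ⇒  λ = 1/5
Then r = λ/(1−λ) = (1/5)/(4/5) = 1/4. Check: with r = 1/4, L = (0, 4/5) and [WPG]:[WPU] = 3/2 as required.

r = 1/4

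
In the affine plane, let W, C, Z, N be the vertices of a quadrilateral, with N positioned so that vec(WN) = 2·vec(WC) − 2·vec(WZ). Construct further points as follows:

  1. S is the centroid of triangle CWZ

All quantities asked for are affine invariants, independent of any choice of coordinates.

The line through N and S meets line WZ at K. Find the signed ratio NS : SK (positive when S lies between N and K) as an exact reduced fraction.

NS:SK = 5

Choose coordinates W = (0, 0), C = (1, 0), Z = (0, 1), N = (2, -2).
1. S is the centroid of triangle CWZ ⇒ S = (1/3, 1/3)
line NS meets WZ at K = (0, 4/5)
S = N + t·(K−N) with t = 5/6, so NS:SK = 5/6:1/6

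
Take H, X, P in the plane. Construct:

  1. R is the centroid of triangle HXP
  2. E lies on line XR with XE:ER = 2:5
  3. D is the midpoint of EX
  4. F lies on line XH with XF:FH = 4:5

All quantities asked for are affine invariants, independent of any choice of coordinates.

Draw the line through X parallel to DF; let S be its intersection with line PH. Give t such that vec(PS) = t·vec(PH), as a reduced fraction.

Work in coordinates with H = (0, 0), X = (1, 0), P = (0, 1).
1. R is the centroid of triangle HXP ⇒ R = (1/3, 1/3)
2. E lies on line XR with XE:ER = 2:5 ⇒ E = (17/21, 2/21)
3. D is the midpoint of EX ⇒ D = (19/21, 1/21)
4. F lies on line XH with XF:FH = 4:5 ⇒ F = (5/9, 0)
through X parallel to DF: direction (-22/63, -1/21); meets PH at S = (0, -3/22)
S = P + t·(H−P) with t = 25/22

t = 25/22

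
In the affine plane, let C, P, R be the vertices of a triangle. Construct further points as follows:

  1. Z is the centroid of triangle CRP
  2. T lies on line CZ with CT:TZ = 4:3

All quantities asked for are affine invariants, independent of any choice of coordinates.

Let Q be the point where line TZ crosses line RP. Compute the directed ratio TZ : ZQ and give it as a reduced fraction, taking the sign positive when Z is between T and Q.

TZ:ZQ = 6/7

Assign C = (0, 0), P = (1, 0), R = (0, 1) — the answer is frame-independent, so this choice is without loss of generality.
1. Z is the centroid of triangle CRP ⇒ Z = (1/3, 1/3)
2. T lies on line CZ with CT:TZ = 4:3 ⇒ T = (4/21, 4/21)
line TZ meets RP at Q = (1/2, 1/2)
Z = T + t·(Q−T) with t = 6/13, so TZ:ZQ = 6/13:7/13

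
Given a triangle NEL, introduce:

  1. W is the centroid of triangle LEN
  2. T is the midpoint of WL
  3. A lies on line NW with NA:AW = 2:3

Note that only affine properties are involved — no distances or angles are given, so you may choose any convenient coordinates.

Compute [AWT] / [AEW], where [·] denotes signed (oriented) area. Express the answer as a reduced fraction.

[AWT]:[AEW] = 1/2

Assign N = (0, 0), E = (1, 0), L = (0, 1) — the answer is frame-independent, so this choice is without loss of generality.
1. W is the centroid of triangle LEN ⇒ W = (1/3, 1/3)
2. T is the midpoint of WL ⇒ T = (1/6, 2/3)
3. A lies on line NW with NA:AW = 2:3 ⇒ A = (2/15, 2/15)
2·[AWT] = 1/10, 2·[AEW] = 1/5
[AWT]:[AEW] = 1/10:1/5 = 1/2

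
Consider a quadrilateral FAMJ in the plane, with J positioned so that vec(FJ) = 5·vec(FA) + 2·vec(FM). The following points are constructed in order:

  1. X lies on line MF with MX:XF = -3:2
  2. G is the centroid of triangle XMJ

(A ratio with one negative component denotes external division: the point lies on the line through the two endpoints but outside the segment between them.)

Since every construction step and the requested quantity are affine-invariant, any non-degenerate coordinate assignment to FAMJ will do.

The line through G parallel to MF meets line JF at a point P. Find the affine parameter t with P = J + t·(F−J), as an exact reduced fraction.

t = 2/3

Choose coordinates F = (0, 0), A = (1, 0), M = (0, 1), J = (5, 2).
1. X lies on line MF with MX:XF = -3:2 ⇒ X = (0, -2)
2. G is the centroid of triangle XMJ ⇒ G = (5/3, 1/3)
through G parallel to MF: direction (0, -1); meets JF at P = (5/3, 2/3)
P = J + t·(F−J) with t = 2/3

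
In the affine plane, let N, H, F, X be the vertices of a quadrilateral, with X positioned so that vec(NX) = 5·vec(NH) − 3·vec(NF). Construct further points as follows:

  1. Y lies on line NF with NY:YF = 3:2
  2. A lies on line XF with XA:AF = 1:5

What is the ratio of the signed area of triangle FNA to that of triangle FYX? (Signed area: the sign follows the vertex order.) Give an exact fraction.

[FNA]:[FYX] = 25/12

Choose coordinates N = (0, 0), H = (1, 0), F = (0, 1), X = (5, -3).
1. Y lies on line NF with NY:YF = 3:2 ⇒ Y = (0, 3/5)
2. A lies on line XF with XA:AF = 1:5 ⇒ A = (25/6, -7/3)
2·[FNA] = 25/6, 2·[FYX] = 2
[FNA]:[FYX] = 25/6:2 = 25/12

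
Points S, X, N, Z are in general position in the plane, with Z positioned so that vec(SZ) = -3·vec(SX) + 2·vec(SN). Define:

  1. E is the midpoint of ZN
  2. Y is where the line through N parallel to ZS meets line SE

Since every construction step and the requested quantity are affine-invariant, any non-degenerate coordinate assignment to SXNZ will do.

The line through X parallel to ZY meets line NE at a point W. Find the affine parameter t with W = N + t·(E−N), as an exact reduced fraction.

Set S = (0, 0), X = (1, 0), N = (0, 1), Z = (-3, 2); any affine frame gives the same invariant.
1. E is the midpoint of ZN ⇒ E = (-3/2, 3/2)
2. Y is where the line through N parallel to ZS meets line SE ⇒ Y = (-3, 3)
through X parallel to ZY: direction (0, 1); meets NE at W = (1, 2/3)
W = N + t·(E−N) with t = -2/3

t = -2/3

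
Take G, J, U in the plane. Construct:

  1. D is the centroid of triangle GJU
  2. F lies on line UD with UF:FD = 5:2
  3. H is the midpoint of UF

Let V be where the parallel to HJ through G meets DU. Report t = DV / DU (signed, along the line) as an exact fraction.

t = -23/14

Choose coordinates G = (0, 0), J = (1, 0), U = (0, 1).
1. D is the centroid of triangle GJU ⇒ D = (1/3, 1/3)
2. F lies on line UD with UF:FD = 5:2 ⇒ F = (5/21, 11/21)
3. H is the midpoint of UF ⇒ H = (5/42, 16/21)
through G parallel to HJ: direction (37/42, -16/21); meets DU at V = (37/42, -16/21)
V = D + t·(U−D) with t = -23/14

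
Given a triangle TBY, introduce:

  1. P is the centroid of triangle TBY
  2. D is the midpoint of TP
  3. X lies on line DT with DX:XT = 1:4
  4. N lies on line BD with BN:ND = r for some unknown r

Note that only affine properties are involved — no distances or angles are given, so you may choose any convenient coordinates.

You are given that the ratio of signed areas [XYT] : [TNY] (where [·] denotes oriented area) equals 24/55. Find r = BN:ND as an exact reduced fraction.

Work in coordinates with T = (0, 0), B = (1, 0), Y = (0, 1).
1. P is the centroid of triangle TBY ⇒ P = (1/3, 1/3)
2. D is the midpoint of TP ⇒ D = (1/6, 1/6)
3. X lies on line DT with DX:XT = 1:4 ⇒ X = (2/15, 2/15)
4. With BN:ND = r, write λ = r/(r+1) so N = B + λ·(D−B); N is affine-linear in λ
Every point depending on N is an affine combination of N and λ-independent points, so each such coordinate is linear in λ; the λ² term in each signed area is a multiple of (D−B)×(D−B) = 0, so 2·[XYT] and 2·[TNY] are each linear in λ. Evaluating at λ=0 and λ=1:
  2·[XYT] = 2/15,   2·[TNY] = -5/6·λ + 1
So [XYT]:[TNY] = (2/15) / (-5/6·λ + 1). Setting this equal to 24/55:
  2/15 = 24/55·(-5/6·λ + 1)  ⇒  λ = 5/6
Then r = λ/(1−λ) = (5/6)/(1/6) = 5. Check: with r = 5, N = (11/36, 5/36) and [XYT]:[TNY] = 24/55 as required.

r = 5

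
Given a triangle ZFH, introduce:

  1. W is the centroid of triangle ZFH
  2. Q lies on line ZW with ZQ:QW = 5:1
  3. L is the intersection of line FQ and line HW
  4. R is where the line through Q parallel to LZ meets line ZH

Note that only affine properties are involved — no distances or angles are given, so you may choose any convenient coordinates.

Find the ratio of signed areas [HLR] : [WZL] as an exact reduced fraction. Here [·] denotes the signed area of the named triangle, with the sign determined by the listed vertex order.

Work in coordinates with Z = (0, 0), F = (1, 0), H = (0, 1).
1. W is the centroid of triangle ZFH ⇒ W = (1/3, 1/3)
2. Q lies on line ZW with ZQ:QW = 5:1 ⇒ Q = (5/18, 5/18)
3. L is the intersection of line FQ and line HW ⇒ L = (8/21, 5/21)
4. R is where the line through Q parallel to LZ meets line ZH ⇒ R = (0, 5/48)
2·[HLR] = -43/126, 2·[WZL] = 1/21
[HLR]:[WZL] = -43/126:1/21 = -43/6

[HLR]:[WZL] = -43/6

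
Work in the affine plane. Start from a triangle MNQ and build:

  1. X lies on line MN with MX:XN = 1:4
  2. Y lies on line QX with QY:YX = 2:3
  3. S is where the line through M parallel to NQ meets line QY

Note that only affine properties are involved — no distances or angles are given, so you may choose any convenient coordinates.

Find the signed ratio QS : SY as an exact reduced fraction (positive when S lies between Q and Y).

QS:SY = -25/17

Choose coordinates M = (0, 0), N = (1, 0), Q = (0, 1).
1. X lies on line MN with MX:XN = 1:4 ⇒ X = (1/5, 0)
2. Y lies on line QX with QY:YX = 2:3 ⇒ Y = (2/25, 3/5)
3. S is where the line through M parallel to NQ meets line QY ⇒ S = (1/4, -1/4)
S = Q + t·(Y−Q) with t = 25/8, so QS:SY = t:(1−t) = 25/8:-17/8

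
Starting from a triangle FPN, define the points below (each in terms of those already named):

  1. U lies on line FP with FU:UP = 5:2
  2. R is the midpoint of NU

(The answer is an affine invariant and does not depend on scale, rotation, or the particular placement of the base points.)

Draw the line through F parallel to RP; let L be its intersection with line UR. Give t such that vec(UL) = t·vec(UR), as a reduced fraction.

t = -5/2

Work in coordinates with F = (0, 0), P = (1, 0), N = (0, 1).
1. U lies on line FP with FU:UP = 5:2 ⇒ U = (5/7, 0)
2. R is the midpoint of NU ⇒ R = (5/14, 1/2)
through F parallel to RP: direction (9/14, -1/2); meets UR at L = (45/28, -5/4)
L = U + t·(R−U) with t = -5/2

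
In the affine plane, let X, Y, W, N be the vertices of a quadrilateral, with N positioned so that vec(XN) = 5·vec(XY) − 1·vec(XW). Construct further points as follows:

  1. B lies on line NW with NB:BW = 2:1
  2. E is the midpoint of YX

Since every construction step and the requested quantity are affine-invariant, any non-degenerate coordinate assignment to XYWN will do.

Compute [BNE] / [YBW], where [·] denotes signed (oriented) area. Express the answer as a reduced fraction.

Set X = (0, 0), Y = (1, 0), W = (0, 1), N = (5, -1); any affine frame gives the same invariant.
1. B lies on line NW with NB:BW = 2:1 ⇒ B = (5/3, 1/3)
2. E is the midpoint of YX ⇒ E = (1/2, 0)
2·[BNE] = -8/3, 2·[YBW] = 1
[BNE]:[YBW] = -8/3:1 = -8/3

[BNE]:[YBW] = -8/3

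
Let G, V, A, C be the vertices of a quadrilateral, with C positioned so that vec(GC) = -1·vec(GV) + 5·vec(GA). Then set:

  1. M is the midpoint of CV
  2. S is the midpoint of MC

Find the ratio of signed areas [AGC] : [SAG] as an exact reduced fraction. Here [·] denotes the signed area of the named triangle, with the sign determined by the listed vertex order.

[AGC]:[SAG] = 2

Choose coordinates G = (0, 0), V = (1, 0), A = (0, 1), C = (-1, 5).
1. M is the midpoint of CV ⇒ M = (0, 5/2)
2. S is the midpoint of MC ⇒ S = (-1/2, 15/4)
2·[AGC] = -1, 2·[SAG] = -1/2
[AGC]:[SAG] = -1:-1/2 = 2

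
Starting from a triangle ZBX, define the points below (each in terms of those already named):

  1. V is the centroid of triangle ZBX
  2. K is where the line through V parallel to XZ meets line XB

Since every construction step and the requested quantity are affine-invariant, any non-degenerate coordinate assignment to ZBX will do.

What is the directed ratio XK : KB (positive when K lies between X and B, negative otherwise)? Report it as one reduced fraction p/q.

Set Z = (0, 0), B = (1, 0), X = (0, 1); any affine frame gives the same invariant.
1. V is the centroid of triangle ZBX ⇒ V = (1/3, 1/3)
2. K is where the line through V parallel to XZ meets line XB ⇒ K = (1/3, 2/3)
K = X + t·(B−X) with t = 1/3, so XK:KB = t:(1−t) = 1/3:2/3

XK:KB = 1/2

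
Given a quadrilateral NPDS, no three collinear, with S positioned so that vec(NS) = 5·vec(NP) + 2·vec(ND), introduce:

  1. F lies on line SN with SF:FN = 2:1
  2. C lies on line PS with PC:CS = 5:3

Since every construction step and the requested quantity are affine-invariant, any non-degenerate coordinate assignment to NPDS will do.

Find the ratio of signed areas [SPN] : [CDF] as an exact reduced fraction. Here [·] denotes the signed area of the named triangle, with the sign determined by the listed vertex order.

[SPN]:[CDF] = -24/19

Choose coordinates N = (0, 0), P = (1, 0), D = (0, 1), S = (5, 2).
1. F lies on line SN with SF:FN = 2:1 ⇒ F = (5/3, 2/3)
2. C lies on line PS with PC:CS = 5:3 ⇒ C = (7/2, 5/4)
2·[SPN] = -2, 2·[CDF] = 19/12
[SPN]:[CDF] = -2:19/12 = -24/19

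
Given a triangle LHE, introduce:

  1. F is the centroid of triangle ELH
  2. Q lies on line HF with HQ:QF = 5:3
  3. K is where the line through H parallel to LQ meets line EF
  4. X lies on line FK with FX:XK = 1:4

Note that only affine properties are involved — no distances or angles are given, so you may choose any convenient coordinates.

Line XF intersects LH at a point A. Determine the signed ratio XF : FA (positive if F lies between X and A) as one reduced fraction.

XF:FA = -16/55

Work in coordinates with L = (0, 0), H = (1, 0), E = (0, 1).
1. F is the centroid of triangle ELH ⇒ F = (1/3, 1/3)
2. Q lies on line HF with HQ:QF = 5:3 ⇒ Q = (7/12, 5/24)
3. K is where the line through H parallel to LQ meets line EF ⇒ K = (19/33, -5/33)
4. X lies on line FK with FX:XK = 1:4 ⇒ X = (21/55, 13/55)
line XF meets LH at A = (1/2, 0)
F = X + t·(A−X) with t = -16/39, so XF:FA = -16/39:55/39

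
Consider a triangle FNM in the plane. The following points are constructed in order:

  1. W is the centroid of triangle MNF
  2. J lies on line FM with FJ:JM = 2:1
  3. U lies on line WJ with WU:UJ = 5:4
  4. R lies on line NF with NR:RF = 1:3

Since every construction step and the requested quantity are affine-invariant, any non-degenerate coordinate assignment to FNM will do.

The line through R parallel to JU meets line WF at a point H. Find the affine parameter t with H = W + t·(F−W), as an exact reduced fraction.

t = -1/8

Work in coordinates with F = (0, 0), N = (1, 0), M = (0, 1).
1. W is the centroid of triangle MNF ⇒ W = (1/3, 1/3)
2. J lies on line FM with FJ:JM = 2:1 ⇒ J = (0, 2/3)
3. U lies on line WJ with WU:UJ = 5:4 ⇒ U = (4/27, 14/27)
4. R lies on line NF with NR:RF = 1:3 ⇒ R = (3/4, 0)
through R parallel to JU: direction (4/27, -4/27); meets WF at H = (3/8, 3/8)
H = W + t·(F−W) with t = -1/8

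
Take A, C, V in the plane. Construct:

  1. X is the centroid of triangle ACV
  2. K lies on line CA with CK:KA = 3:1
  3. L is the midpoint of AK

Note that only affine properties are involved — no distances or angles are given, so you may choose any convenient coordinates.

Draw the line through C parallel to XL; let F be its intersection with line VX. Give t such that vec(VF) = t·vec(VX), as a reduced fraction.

Assign A = (0, 0), C = (1, 0), V = (0, 1) — the answer is frame-independent, so this choice is without loss of generality.
1. X is the centroid of triangle ACV ⇒ X = (1/3, 1/3)
2. K lies on line CA with CK:KA = 3:1 ⇒ K = (1/4, 0)
3. L is the midpoint of AK ⇒ L = (1/8, 0)
through C parallel to XL: direction (-5/24, -1/3); meets VX at F = (13/18, -4/9)
F = V + t·(X−V) with t = 13/6

t = 13/6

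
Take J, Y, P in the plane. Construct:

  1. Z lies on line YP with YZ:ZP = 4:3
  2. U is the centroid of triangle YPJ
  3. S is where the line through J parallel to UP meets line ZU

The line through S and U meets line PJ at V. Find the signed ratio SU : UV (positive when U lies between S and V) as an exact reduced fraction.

SU:UV = -2/3

Assign J = (0, 0), Y = (1, 0), P = (0, 1) — the answer is frame-independent, so this choice is without loss of generality.
1. Z lies on line YP with YZ:ZP = 4:3 ⇒ Z = (3/7, 4/7)
2. U is the centroid of triangle YPJ ⇒ U = (1/3, 1/3)
3. S is where the line through J parallel to UP meets line ZU ⇒ S = (1/9, -2/9)
line SU meets PJ at V = (0, -1/2)
U = S + t·(V−S) with t = -2, so SU:UV = -2:3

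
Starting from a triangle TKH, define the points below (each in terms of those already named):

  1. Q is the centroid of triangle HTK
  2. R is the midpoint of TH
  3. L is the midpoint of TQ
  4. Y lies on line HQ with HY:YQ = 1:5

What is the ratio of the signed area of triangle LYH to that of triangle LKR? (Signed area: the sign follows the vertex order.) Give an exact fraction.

Choose coordinates T = (0, 0), K = (1, 0), H = (0, 1).
1. Q is the centroid of triangle HTK ⇒ Q = (1/3, 1/3)
2. R is the midpoint of TH ⇒ R = (0, 1/2)
3. L is the midpoint of TQ ⇒ L = (1/6, 1/6)
4. Y lies on line HQ with HY:YQ = 1:5 ⇒ Y = (1/18, 8/9)
2·[LYH] = 1/36, 2·[LKR] = 1/4
[LYH]:[LKR] = 1/36:1/4 = 1/9

[LYH]:[LKR] = 1/9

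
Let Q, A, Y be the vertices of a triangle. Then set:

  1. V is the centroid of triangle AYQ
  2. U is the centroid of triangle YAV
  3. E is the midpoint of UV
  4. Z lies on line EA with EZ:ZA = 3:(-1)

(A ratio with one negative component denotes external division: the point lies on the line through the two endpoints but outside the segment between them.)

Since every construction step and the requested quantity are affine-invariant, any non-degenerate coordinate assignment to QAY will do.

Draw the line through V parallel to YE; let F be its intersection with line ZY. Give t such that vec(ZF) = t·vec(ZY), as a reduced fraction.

Set Q = (0, 0), A = (1, 0), Y = (0, 1); any affine frame gives the same invariant.
1. V is the centroid of triangle AYQ ⇒ V = (1/3, 1/3)
2. U is the centroid of triangle YAV ⇒ U = (4/9, 4/9)
3. E is the midpoint of UV ⇒ E = (7/18, 7/18)
4. Z lies on line EA with EZ:ZA = 3:(-1) ⇒ Z = (47/36, -7/36)
through V parallel to YE: direction (7/18, -11/18); meets ZY at F = (-47/216, 259/216)
F = Z + t·(Y−Z) with t = 7/6

t = 7/6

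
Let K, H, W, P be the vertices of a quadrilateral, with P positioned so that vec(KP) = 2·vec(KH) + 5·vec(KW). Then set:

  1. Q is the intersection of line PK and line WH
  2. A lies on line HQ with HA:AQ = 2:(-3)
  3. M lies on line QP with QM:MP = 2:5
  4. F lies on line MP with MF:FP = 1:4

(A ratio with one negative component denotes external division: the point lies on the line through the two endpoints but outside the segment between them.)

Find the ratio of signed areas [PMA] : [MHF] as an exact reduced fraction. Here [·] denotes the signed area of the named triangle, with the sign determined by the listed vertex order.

Choose coordinates K = (0, 0), H = (1, 0), W = (0, 1), P = (2, 5).
1. Q is the intersection of line PK and line WH ⇒ Q = (2/7, 5/7)
2. A lies on line HQ with HA:AQ = 2:(-3) ⇒ A = (17/7, -10/7)
3. M lies on line QP with QM:MP = 2:5 ⇒ M = (38/49, 95/49)
4. F lies on line MP with MF:FP = 1:4 ⇒ F = (50/49, 125/49)
2·[PMA] = 450/49, 2·[MHF] = 30/49
[PMA]:[MHF] = 450/49:30/49 = 15

[PMA]:[MHF] = 15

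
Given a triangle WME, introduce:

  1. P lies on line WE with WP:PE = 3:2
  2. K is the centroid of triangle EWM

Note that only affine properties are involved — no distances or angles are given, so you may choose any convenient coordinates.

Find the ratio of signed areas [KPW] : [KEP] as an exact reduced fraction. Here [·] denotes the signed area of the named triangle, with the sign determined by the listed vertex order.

[KPW]:[KEP] = 3/2

Work in coordinates with W = (0, 0), M = (1, 0), E = (0, 1).
1. P lies on line WE with WP:PE = 3:2 ⇒ P = (0, 3/5)
2. K is the centroid of triangle EWM ⇒ K = (1/3, 1/3)
2·[KPW] = 1/5, 2·[KEP] = 2/15
[KPW]:[KEP] = 1/5:2/15 = 3/2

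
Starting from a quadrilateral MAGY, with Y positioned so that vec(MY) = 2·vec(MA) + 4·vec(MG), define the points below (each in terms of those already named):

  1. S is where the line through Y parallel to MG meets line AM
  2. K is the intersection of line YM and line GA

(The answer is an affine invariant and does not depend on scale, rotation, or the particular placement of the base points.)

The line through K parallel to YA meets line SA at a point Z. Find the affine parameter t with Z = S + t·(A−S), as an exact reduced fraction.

t = 11/6

Choose coordinates M = (0, 0), A = (1, 0), G = (0, 1), Y = (2, 4).
1. S is where the line through Y parallel to MG meets line AM ⇒ S = (2, 0)
2. K is the intersection of line YM and line GA ⇒ K = (1/3, 2/3)
through K parallel to YA: direction (-1, -4); meets SA at Z = (1/6, 0)
Z = S + t·(A−S) with t = 11/6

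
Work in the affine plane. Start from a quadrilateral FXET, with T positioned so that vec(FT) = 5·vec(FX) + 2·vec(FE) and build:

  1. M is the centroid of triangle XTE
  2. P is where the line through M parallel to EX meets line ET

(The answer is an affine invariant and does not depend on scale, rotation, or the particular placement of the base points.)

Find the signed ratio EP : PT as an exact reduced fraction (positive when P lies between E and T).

EP:PT = 1/2

Assign F = (0, 0), X = (1, 0), E = (0, 1), T = (5, 2) — the answer is frame-independent, so this choice is without loss of generality.
1. M is the centroid of triangle XTE ⇒ M = (2, 1)
2. P is where the line through M parallel to EX meets line ET ⇒ P = (5/3, 4/3)
P = E + t·(T−E) with t = 1/3, so EP:PT = t:(1−t) = 1/3:2/3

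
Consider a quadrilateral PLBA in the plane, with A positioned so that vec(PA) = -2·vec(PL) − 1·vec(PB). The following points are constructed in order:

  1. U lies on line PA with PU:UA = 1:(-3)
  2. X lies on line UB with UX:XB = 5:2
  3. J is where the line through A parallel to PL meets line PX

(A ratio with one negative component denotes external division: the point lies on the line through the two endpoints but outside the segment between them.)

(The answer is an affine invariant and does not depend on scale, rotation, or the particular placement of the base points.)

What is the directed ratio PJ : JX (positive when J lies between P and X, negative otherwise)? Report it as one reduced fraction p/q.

Choose coordinates P = (0, 0), L = (1, 0), B = (0, 1), A = (-2, -1).
1. U lies on line PA with PU:UA = 1:(-3) ⇒ U = (1, 1/2)
2. X lies on line UB with UX:XB = 5:2 ⇒ X = (2/7, 6/7)
3. J is where the line through A parallel to PL meets line PX ⇒ J = (-1/3, -1)
J = P + t·(X−P) with t = -7/6, so PJ:JX = t:(1−t) = -7/6:13/6

PJ:JX = -7/13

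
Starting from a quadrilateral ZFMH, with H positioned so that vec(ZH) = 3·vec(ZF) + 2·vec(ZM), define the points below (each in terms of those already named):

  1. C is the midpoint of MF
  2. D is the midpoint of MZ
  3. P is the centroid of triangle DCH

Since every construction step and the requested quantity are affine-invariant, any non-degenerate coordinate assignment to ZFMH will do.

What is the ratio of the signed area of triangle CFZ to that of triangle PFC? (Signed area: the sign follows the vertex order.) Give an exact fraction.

Work in coordinates with Z = (0, 0), F = (1, 0), M = (0, 1), H = (3, 2).
1. C is the midpoint of MF ⇒ C = (1/2, 1/2)
2. D is the midpoint of MZ ⇒ D = (0, 1/2)
3. P is the centroid of triangle DCH ⇒ P = (7/6, 1)
2·[CFZ] = -1/2, 2·[PFC] = -7/12
[CFZ]:[PFC] = -1/2:-7/12 = 6/7

[CFZ]:[PFC] = 6/7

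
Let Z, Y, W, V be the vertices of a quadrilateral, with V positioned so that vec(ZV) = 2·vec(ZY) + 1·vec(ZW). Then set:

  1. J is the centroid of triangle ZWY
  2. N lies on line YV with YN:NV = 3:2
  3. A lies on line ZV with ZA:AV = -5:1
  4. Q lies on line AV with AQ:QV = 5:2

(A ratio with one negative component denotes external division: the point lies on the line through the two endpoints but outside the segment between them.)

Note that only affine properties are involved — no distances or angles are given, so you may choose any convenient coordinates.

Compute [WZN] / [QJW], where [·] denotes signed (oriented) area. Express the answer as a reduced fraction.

[WZN]:[QJW] = -336/305

Assign Z = (0, 0), Y = (1, 0), W = (0, 1), V = (2, 1) — the answer is frame-independent, so this choice is without loss of generality.
1. J is the centroid of triangle ZWY ⇒ J = (1/3, 1/3)
2. N lies on line YV with YN:NV = 3:2 ⇒ N = (8/5, 3/5)
3. A lies on line ZV with ZA:AV = -5:1 ⇒ A = (5/2, 5/4)
4. Q lies on line AV with AQ:QV = 5:2 ⇒ Q = (15/7, 15/14)
2·[WZN] = 8/5, 2·[QJW] = -61/42
[WZN]:[QJW] = 8/5:-61/42 = -336/305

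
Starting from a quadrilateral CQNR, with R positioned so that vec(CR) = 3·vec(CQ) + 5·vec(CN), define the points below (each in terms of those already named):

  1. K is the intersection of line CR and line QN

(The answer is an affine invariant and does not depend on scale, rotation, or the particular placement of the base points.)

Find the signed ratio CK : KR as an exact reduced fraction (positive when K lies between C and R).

CK:KR = 1/7

Assign C = (0, 0), Q = (1, 0), N = (0, 1), R = (3, 5) — the answer is frame-independent, so this choice is without loss of generality.
1. K is the intersection of line CR and line QN ⇒ K = (3/8, 5/8)
K = C + t·(R−C) with t = 1/8, so CK:KR = t:(1−t) = 1/8:7/8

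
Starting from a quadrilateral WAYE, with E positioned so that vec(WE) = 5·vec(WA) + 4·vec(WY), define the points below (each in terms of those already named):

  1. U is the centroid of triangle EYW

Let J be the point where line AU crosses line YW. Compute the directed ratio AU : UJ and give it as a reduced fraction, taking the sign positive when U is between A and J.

AU:UJ = -2/5

Assign W = (0, 0), A = (1, 0), Y = (0, 1), E = (5, 4) — the answer is frame-independent, so this choice is without loss of generality.
1. U is the centroid of triangle EYW ⇒ U = (5/3, 5/3)
line AU meets YW at J = (0, -5/2)
U = A + t·(J−A) with t = -2/3, so AU:UJ = -2/3:5/3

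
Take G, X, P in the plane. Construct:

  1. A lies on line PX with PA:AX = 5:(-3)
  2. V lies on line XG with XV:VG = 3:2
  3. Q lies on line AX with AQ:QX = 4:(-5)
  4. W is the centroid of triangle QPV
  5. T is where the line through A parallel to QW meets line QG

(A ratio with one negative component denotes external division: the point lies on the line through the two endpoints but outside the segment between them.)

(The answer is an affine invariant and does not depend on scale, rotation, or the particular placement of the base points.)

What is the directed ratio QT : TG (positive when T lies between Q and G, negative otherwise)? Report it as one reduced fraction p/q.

QT:TG = -36/151

Set G = (0, 0), X = (1, 0), P = (0, 1); any affine frame gives the same invariant.
1. A lies on line PX with PA:AX = 5:(-3) ⇒ A = (5/2, -3/2)
2. V lies on line XG with XV:VG = 3:2 ⇒ V = (2/5, 0)
3. Q lies on line AX with AQ:QX = 4:(-5) ⇒ Q = (17/2, -15/2)
4. W is the centroid of triangle QPV ⇒ W = (89/30, -13/6)
5. T is where the line through A parallel to QW meets line QG ⇒ T = (2567/230, -453/46)
T = Q + t·(G−Q) with t = -36/115, so QT:TG = t:(1−t) = -36/115:151/115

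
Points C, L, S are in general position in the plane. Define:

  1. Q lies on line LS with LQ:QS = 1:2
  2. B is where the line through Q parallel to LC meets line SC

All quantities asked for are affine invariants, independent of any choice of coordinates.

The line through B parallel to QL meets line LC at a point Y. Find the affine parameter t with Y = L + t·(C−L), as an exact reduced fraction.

Assign C = (0, 0), L = (1, 0), S = (0, 1) — the answer is frame-independent, so this choice is without loss of generality.
1. Q lies on line LS with LQ:QS = 1:2 ⇒ Q = (2/3, 1/3)
2. B is where the line through Q parallel to LC meets line SC ⇒ B = (0, 1/3)
through B parallel to QL: direction (1/3, -1/3); meets LC at Y = (1/3, 0)
Y = L + t·(C−L) with t = 2/3

t = 2/3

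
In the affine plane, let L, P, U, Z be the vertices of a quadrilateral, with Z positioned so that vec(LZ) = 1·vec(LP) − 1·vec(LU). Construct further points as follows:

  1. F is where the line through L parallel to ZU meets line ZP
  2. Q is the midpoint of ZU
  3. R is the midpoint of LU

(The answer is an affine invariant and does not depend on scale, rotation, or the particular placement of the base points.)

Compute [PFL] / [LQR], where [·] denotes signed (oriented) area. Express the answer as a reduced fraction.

[PFL]:[LQR] = -8

Assign L = (0, 0), P = (1, 0), U = (0, 1), Z = (1, -1) — the answer is frame-independent, so this choice is without loss of generality.
1. F is where the line through L parallel to ZU meets line ZP ⇒ F = (1, -2)
2. Q is the midpoint of ZU ⇒ Q = (1/2, 0)
3. R is the midpoint of LU ⇒ R = (0, 1/2)
2·[PFL] = -2, 2·[LQR] = 1/4
[PFL]:[LQR] = -2:1/4 = -8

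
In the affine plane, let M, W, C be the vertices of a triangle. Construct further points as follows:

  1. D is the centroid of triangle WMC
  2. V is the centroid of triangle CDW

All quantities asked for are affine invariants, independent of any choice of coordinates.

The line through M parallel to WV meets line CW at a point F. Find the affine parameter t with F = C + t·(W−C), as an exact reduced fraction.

t = 5

Assign M = (0, 0), W = (1, 0), C = (0, 1) — the answer is frame-independent, so this choice is without loss of generality.
1. D is the centroid of triangle WMC ⇒ D = (1/3, 1/3)
2. V is the centroid of triangle CDW ⇒ V = (4/9, 4/9)
through M parallel to WV: direction (-5/9, 4/9); meets CW at F = (5, -4)
F = C + t·(W−C) with t = 5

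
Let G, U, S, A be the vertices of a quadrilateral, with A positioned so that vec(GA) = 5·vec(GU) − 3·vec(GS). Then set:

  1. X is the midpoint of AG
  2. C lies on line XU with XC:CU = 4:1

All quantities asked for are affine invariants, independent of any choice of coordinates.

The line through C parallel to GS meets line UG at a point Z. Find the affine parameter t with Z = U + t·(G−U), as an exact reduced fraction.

Assign G = (0, 0), U = (1, 0), S = (0, 1), A = (5, -3) — the answer is frame-independent, so this choice is without loss of generality.
1. X is the midpoint of AG ⇒ X = (5/2, -3/2)
2. C lies on line XU with XC:CU = 4:1 ⇒ C = (13/10, -3/10)
through C parallel to GS: direction (0, 1); meets UG at Z = (13/10, 0)
Z = U + t·(G−U) with t = -3/10

t = -3/10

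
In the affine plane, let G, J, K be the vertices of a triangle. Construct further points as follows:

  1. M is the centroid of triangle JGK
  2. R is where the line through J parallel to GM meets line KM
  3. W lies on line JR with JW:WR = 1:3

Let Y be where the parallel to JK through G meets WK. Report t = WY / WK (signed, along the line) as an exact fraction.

Work in coordinates with G = (0, 0), J = (1, 0), K = (0, 1).
1. M is the centroid of triangle JGK ⇒ M = (1/3, 1/3)
2. R is where the line through J parallel to GM meets line KM ⇒ R = (2/3, -1/3)
3. W lies on line JR with JW:WR = 1:3 ⇒ W = (11/12, -1/12)
through G parallel to JK: direction (-1, 1); meets WK at Y = (11/2, -11/2)
Y = W + t·(K−W) with t = -5

t = -5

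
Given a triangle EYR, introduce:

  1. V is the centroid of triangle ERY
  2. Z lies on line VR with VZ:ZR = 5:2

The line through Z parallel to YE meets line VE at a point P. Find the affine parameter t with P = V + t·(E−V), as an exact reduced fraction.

Assign E = (0, 0), Y = (1, 0), R = (0, 1) — the answer is frame-independent, so this choice is without loss of generality.
1. V is the centroid of triangle ERY ⇒ V = (1/3, 1/3)
2. Z lies on line VR with VZ:ZR = 5:2 ⇒ Z = (2/21, 17/21)
through Z parallel to YE: direction (-1, 0); meets VE at P = (17/21, 17/21)
P = V + t·(E−V) with t = -10/7

t = -10/7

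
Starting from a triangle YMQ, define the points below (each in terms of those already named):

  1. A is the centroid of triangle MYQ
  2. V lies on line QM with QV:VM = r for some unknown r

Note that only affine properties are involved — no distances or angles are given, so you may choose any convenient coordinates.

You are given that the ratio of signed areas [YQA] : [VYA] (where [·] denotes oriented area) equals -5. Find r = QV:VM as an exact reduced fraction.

r = 2/3

Choose coordinates Y = (0, 0), M = (1, 0), Q = (0, 1).
1. A is the centroid of triangle MYQ ⇒ A = (1/3, 1/3)
2. With QV:VM = r, write λ = r/(r+1) so V = Q + λ·(M−Q); V is affine-linear in λ
Every point depending on V is an affine combination of V and λ-independent points, so each such coordinate is linear in λ; the λ² term in each signed area is a multiple of (M−Q)×(M−Q) = 0, so 2·[YQA] and 2·[VYA] are each linear in λ. Evaluating at λ=0 and λ=1:
  2·[YQA] = -1/3,   2·[VYA] = -2/3·λ + 1/3
So [YQA]:[VYA] = (-1/3) / (-2/3·λ + 1/3). Setting this equal to -5:
  -1/3 = -5·(-2/3·λ + 1/3)  ⇒  λ = 2/5
Then r = λ/(1−λ) = (2/5)/(3/5) = 2/3. Check: with r = 2/3, V = (2/5, 3/5) and [YQA]:[VYA] = -5 as required.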